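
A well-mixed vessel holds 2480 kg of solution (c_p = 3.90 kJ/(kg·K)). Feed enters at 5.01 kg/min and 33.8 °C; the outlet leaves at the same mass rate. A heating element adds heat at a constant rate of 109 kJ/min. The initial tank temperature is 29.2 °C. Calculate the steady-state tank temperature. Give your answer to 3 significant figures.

Energy balance: M c_p dT/dt = ṁ c_p (T_in − T) + 109.
At steady state dT/dt = 0 ⇒ T_ss = T_in + Q̇/(ṁ c_p) = 33.8 + 109/(5.01·3.90) = 39.379 °C.

39.4 °C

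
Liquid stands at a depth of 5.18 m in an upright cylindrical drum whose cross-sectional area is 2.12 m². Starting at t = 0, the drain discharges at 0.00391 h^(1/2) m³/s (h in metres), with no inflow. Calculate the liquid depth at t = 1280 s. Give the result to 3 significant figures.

1.20 m

Unsteady balance on liquid volume: A dh/dt = −0.00391 √h.
Separate and integrate: 2(√h − √h₀) = −(0.00391/A) t.
√h = √5.18 − 0.00391·1280/(2·2.12) = 2.2760 − 1.1804 = 1.0956.
h = 1.0956² = 1.2003 m.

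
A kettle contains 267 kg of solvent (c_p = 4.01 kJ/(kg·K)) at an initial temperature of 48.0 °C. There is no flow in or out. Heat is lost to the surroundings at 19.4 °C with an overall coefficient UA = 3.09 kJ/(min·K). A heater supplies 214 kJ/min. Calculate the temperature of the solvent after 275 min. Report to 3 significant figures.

70.3 °C

M c_p dT/dt = −UA(T − T_amb) + Q̇.
dT/dt = (T_ss − T)/τ with T_ss = T_amb + Q̇/UA = 19.4 + 214/3.09 = 88.656 °C, τ = M c_p/UA = 267·4.01/3.09 = 346.50 min.
Integrating: T(t) = T_ss + (T₀ − T_ss) e^(−t/τ).
T(275) = 88.656 + (-40.656)·0.45219 = 70.272 °C.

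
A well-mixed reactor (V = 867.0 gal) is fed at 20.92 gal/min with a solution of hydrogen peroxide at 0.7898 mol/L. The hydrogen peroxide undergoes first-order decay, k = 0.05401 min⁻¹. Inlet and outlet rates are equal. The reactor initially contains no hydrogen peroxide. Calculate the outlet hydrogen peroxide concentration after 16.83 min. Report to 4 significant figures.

0.1784 mol/L

Accumulation = in − out − consumed: V dC/dt = Q C_in − Q C − k V C.
dC/dt = (Q/V) C_in − (Q/V + k) C; effective rate a = Q/V + k = 0.0241292 + 0.05401 = 0.0781392 min⁻¹.
C_ss = Q C_in/(Q + kV) = 0.243888 mol/L; C(t) = C_ss + (C₀ − C_ss) e^(−a t).
C(16.83) = 0.243888 + (-0.243888)·e^(−0.0781392·16.83) = 0.243888 + (-0.243888)·0.268452 = 0.178416 mol/L.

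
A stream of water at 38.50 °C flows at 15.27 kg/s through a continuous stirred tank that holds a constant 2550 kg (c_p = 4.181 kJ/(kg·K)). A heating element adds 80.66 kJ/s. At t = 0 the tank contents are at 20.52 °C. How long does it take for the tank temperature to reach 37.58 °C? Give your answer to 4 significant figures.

Heat balance on the well-mixed liquid: M c_p dT/dt = ṁ c_p (T_in − T) + 80.66.
τ = M/ṁ = 166.994 s; T_ss = T_in + Q̇/(ṁ c_p) = 39.7634 °C.
T(t) = T_ss + (T₀ − T_ss) e^(−t/τ). Set T = 37.58:
e^(−t/τ) = (37.58 − 39.7634)/(20.52 − 39.7634) = 0.113462
t = −166.994 · ln(0.113462) = 363.427 s.

363.4 s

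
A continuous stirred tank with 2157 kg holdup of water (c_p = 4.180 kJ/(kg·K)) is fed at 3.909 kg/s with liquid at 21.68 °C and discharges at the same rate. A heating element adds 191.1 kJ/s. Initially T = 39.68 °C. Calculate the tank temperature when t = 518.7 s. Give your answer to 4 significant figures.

M c_p dT/dt = ṁ c_p (T_in − T) + Q̇.
τ = M/ṁ = 551.804 s; T_ss = T_in + Q̇/(ṁ c_p) = 21.68 + 191.1/(3.909·4.180) = 33.3755 °C.
Solution: T(t) = T_ss + (T₀ − T_ss) e^(−t/τ).
T(518.7) = 33.3755 + (6.30450)·e^(−518.7/551.804) = 33.3755 + (6.30450)·0.390625 = 35.8382 °C.

35.84 °C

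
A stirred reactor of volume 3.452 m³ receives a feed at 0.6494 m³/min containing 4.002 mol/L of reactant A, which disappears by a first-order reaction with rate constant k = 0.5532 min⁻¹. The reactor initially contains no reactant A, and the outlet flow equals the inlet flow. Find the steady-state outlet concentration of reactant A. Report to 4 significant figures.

Species balance: V dC/dt = Q C_in − Q C − k V C.
Steady state (dC/dt = 0): C_ss = Q C_in/(Q + kV) = C_in/(1 + kV/Q).
C_ss = 0.6494·4.002/(0.6494 + 0.5532·3.452) = 2.59890/2.55905 = 1.01557 mol/L.

1.016 mol/L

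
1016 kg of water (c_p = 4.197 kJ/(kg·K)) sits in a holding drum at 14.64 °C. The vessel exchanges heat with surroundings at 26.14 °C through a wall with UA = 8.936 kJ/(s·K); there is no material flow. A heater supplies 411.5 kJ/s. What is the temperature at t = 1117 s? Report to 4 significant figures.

M c_p dT/dt = −UA(T − T_amb) + Q̇.
dT/dt = (T_ss − T)/τ with T_ss = T_amb + Q̇/UA = 26.14 + 411.5/8.936 = 72.1897 °C, τ = M c_p/UA = 1016·4.197/8.936 = 477.188 s.
Solution: T(t) = T_ss + (T₀ − T_ss) e^(−t/τ).
T(1117) = 72.1897 + (-57.5497)·0.0962509 = 66.6505 °C.

66.65 °C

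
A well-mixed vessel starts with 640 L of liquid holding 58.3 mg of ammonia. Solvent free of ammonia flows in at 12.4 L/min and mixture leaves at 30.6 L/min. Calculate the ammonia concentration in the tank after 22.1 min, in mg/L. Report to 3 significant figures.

0.0464 mg/L

Total volume: dV/dt = Q_in − Q_out = -18.200 L/min, so V(t) = 640 − 18.200 t and V(22.1) = 237.78 L.
Solute balance: dm/dt = 0 − Q_out C = −Q_out m/V(t).
dm/m = −Q_out dt/(V₀ − 18.200 t); integrating gives ln(m/m₀) = −(Q_out/(Q_in−Q_out)) ln(V/V₀).
m = m₀ (V₀/V)^(Q_out/(Q_in−Q_out)) = 58.3 × (640/237.78)^(-1.6813) = 11.033 mg.
C = m/V = 11.033/237.78 = 0.046400 mg/L.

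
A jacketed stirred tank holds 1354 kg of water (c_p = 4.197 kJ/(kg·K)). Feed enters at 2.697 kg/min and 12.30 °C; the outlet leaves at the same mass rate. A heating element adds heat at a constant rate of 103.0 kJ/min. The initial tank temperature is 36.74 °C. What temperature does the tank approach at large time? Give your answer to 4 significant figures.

Heat balance on the well-mixed liquid: M c_p dT/dt = ṁ c_p (T_in − T) + 103.0.
At steady state dT/dt = 0 ⇒ T_ss = T_in + Q̇/(ṁ c_p) = 12.30 + 103.0/(2.697·4.197) = 21.3995 °C.

21.40 °C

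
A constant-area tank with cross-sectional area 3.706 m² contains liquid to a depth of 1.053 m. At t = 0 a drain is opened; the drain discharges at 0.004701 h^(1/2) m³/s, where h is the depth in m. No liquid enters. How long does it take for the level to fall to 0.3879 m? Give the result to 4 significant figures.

635.9 s

Volume balance on the tank: A dh/dt = −0.004701 √h.
∫ h^(−1/2) dh = −(0.004701/A) ∫ dt, giving 2√h = 2√h₀ − (0.004701/A) t.
t = 2A(√h₀ − √h)/0.004701 = 2·3.706·(√1.053 − √0.3879)/0.004701
  = 7.41200 × (1.02616 − 0.622816) / 0.004701 = 635.943 s.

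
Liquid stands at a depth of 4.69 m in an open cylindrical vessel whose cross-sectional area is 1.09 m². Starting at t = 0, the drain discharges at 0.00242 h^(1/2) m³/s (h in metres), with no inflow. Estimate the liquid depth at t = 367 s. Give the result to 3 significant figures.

Volume balance on the tank: A dh/dt = −0.00242 √h.
This is separable: 2 d(√h)/dt = −0.00242/A, so √h = √h₀ − (0.00242/(2A)) t.
√h = √4.69 − 0.00242·367/(2·1.09) = 2.1656 − 0.40740 = 1.7582.
h = 1.7582² = 3.0914 m.

3.09 m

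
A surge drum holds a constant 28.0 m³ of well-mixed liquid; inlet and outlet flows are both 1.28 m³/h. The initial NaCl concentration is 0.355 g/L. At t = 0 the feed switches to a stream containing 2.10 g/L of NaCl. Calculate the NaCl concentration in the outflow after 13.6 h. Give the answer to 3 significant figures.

Mass balance on the solute (V constant): V dC/dt = Q(C_in − C).
Time constant τ = V/Q = 28.0/1.28 = 21.875 h.
This is linear first-order; C(t) = C_in + (C₀ − C_in) e^(−t/τ).
C(13.6) = 2.10 + (0.355 − 2.10)·e^(−13.6/21.875) = 2.10 + (-1.7450)·0.53702 = 1.1629 g/L.

1.16 g/L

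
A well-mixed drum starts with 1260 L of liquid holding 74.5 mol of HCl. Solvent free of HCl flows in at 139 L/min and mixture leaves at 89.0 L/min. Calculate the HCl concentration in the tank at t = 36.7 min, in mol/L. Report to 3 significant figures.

Total volume: dV/dt = Q_in − Q_out = 50.000 L/min, so V(t) = 1260 + 50.000 t and V(36.7) = 3095.0 L.
Species balance (pure solvent in): dm/dt = −Q_out · m/V(t).
dm/m = −Q_out dt/(V₀ + 50.000 t); integrating gives ln(m/m₀) = −(Q_out/(Q_in−Q_out)) ln(V/V₀).
m = m₀ (V₀/V)^(Q_out/(Q_in−Q_out)) = 74.5 × (1260/3095.0)^(1.7800) = 15.047 mol.
C = m/V = 15.047/3095.0 = 0.0048616 mol/L.

0.00486 mol/L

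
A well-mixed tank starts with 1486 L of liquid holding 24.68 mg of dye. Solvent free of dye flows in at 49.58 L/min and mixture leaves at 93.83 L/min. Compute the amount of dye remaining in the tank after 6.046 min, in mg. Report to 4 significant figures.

16.20 mg

Let m(t) be the amount of dye. Volume: V(t) = V₀ + (Q_in − Q_out) t = 1486 − 44.2500 t; V(6.046) = 1218.46 L.
No dye enters, so dm/dt = −Q_out · (m/V).
Separate: dm/m = −Q_out dt/V(t) ⇒ ln(m/m₀) = −(Q_out/(Q_in−Q_out)) ln(V/V₀).
m = m₀ (V₀/V)^(Q_out/(Q_in−Q_out)) = 24.68 × (1486/1218.46)^(-2.12045) = 16.2013 mg.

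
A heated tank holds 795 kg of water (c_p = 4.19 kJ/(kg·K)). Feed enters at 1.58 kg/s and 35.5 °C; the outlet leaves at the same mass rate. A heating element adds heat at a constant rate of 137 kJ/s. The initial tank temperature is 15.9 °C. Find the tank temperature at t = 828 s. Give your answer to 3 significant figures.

M c_p dT/dt = ṁ c_p (T_in − T) + Q̇.
τ = M/ṁ = 503.16 s; T_ss = T_in + Q̇/(ṁ c_p) = 35.5 + 137/(1.58·4.19) = 56.194 °C.
T approaches T_ss exponentially: T(t) = T_ss + (T₀ − T_ss) e^(−t/τ).
T(828) = 56.194 + (-40.294)·e^(−828/503.16) = 56.194 + (-40.294)·0.19290 = 48.421 °C.

48.4 °C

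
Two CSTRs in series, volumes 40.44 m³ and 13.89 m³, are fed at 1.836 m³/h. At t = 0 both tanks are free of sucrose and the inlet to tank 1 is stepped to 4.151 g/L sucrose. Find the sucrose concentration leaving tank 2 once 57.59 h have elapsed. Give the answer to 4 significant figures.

Species balance on tank i: dCᵢ/dt = (Cᵢ₋₁ − Cᵢ)/τᵢ with τᵢ = Vᵢ/Q.
τ₁ = 40.44/1.836 = 22.0261 h; τ₂ = 13.89/1.836 = 7.56536 h.
Solving the cascade with C₁(0)=C₂(0)=0 gives C₂(t) = C_in[1 − (τ₁ e^(−t/τ₁) − τ₂ e^(−t/τ₂))/(τ₁ − τ₂)].
At t = 57.59: e^(−t/τ₁) = 0.0731956, e^(−t/τ₂) = 0.000494320.
C₂ = 4.151·[1 − (22.0261·0.0731956 − 7.56536·0.000494320)/(14.4608)] = 4.151·0.888770 = 3.68928 g/L.

3.689 g/L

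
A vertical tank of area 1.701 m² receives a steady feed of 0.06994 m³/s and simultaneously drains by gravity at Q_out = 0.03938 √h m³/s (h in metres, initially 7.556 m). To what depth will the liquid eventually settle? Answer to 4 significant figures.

3.154 m

A dh/dt = Q_in − 0.03938 √h. Steady state requires inflow = outflow:
Q_in = 0.03938 √h_ss ⇒ √h_ss = 0.06994/0.03938 = 1.77603.
h_ss = 1.77603² = 3.15428 m. (Since h₀ = 7.556 m > h_ss, the level will fall toward this value.)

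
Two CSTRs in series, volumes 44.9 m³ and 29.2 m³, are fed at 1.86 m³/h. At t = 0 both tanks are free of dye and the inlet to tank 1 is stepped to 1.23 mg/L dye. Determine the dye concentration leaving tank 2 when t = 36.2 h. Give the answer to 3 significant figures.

0.673 mg/L

Each tank obeys Vᵢ dCᵢ/dt = Q(Cᵢ₋₁ − Cᵢ), so τᵢ = Vᵢ/Q.
τ₁ = 44.9/1.86 = 24.140 h; τ₂ = 29.2/1.86 = 15.699 h.
Tank 1: C₁ = C_in(1 − e^(−t/τ₁)). Tank 2 (τ₁ ≠ τ₂): C₂ = C_in[1 − (τ₁ e^(−t/τ₁) − τ₂ e^(−t/τ₂))/(τ₁ − τ₂)].
At t = 36.2: e^(−t/τ₁) = 0.22322, e^(−t/τ₂) = 0.099670.
C₂ = 1.23·[1 − (24.140·0.22322 − 15.699·0.099670)/(8.4409)] = 1.23·0.54699 = 0.67280 mg/L.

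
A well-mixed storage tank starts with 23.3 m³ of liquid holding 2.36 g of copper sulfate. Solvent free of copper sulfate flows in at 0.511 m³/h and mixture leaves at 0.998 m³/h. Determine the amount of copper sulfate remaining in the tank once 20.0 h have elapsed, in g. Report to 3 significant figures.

0.778 g

Total volume: dV/dt = Q_in − Q_out = -0.48700 m³/h, so V(t) = 23.3 − 0.48700 t and V(20.0) = 13.560 m³.
Solute balance: dm/dt = 0 − Q_out C = −Q_out m/V(t).
dm/m = −Q_out dt/(V₀ − 0.48700 t); integrating gives ln(m/m₀) = −(Q_out/(Q_in−Q_out)) ln(V/V₀).
m = m₀ (V₀/V)^(Q_out/(Q_in−Q_out)) = 2.36 × (23.3/13.560)^(-2.0493) = 0.77828 g.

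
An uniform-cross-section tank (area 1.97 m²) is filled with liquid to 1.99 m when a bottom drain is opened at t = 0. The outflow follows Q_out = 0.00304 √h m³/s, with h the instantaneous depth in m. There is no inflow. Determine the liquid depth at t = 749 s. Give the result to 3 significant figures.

Mass balance (ρ constant): A dh/dt = −0.00304 √h.
∫ h^(−1/2) dh = −(0.00304/A) ∫ dt, giving 2√h = 2√h₀ − (0.00304/A) t.
√h = √1.99 − 0.00304·749/(2·1.97) = 1.4107 − 0.57791 = 0.83276.
h = 0.83276² = 0.69350 m.

0.693 m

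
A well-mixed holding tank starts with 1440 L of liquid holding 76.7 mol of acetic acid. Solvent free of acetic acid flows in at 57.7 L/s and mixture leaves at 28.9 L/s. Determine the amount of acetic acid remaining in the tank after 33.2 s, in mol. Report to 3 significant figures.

Total volume: dV/dt = Q_in − Q_out = 28.800 L/s, so V(t) = 1440 + 28.800 t and V(33.2) = 2396.2 L.
No acetic acid enters, so dm/dt = −Q_out · (m/V).
dm/m = −Q_out dt/(V₀ + 28.800 t); integrating gives ln(m/m₀) = −(Q_out/(Q_in−Q_out)) ln(V/V₀).
m = m₀ (V₀/V)^(Q_out/(Q_in−Q_out)) = 76.7 × (1440/2396.2)^(1.0035) = 46.012 mol.

46.0 mol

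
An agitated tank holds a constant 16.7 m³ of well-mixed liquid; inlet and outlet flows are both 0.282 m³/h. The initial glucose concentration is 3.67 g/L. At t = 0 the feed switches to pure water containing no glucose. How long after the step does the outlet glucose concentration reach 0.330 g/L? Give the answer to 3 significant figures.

Accumulation = in − out for the solute gives V dC/dt = Q(C_in − C), so τ = V/Q = 59.220 h.
C(t) = C_in + (C₀ − C_in) e^(−t/τ). Set C = 0.330 and solve for t:
e^(−t/τ) = (C − C_in)/(C₀ − C_in) = (0.330 − 0)/(3.67 − 0) = 0.089918
t = −τ ln(…) = 59.220 × 2.4089 = 142.65 h.

143 h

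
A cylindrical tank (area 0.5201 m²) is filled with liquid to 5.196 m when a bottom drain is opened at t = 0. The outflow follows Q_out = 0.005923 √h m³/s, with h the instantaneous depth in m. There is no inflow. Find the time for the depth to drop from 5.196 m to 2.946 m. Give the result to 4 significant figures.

Volume balance on the tank: A dh/dt = −0.005923 √h.
∫ h^(−1/2) dh = −(0.005923/A) ∫ dt, giving 2√h = 2√h₀ − (0.005923/A) t.
t = 2A(√h₀ − √h)/0.005923 = 2·0.5201·(√5.196 − √2.946)/0.005923
  = 1.04020 × (2.27947 − 1.71639) / 0.005923 = 98.8887 s.

98.89 s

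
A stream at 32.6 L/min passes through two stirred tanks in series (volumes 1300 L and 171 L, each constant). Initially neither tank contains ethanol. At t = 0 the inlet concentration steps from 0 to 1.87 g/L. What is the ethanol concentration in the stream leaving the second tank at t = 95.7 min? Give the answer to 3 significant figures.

1.67 g/L

Time constants: τᵢ = Vᵢ/Q for each well-mixed tank.
τ₁ = 1300/32.6 = 39.877 min; τ₂ = 171/32.6 = 5.2454 min.
Solving the cascade with C₁(0)=C₂(0)=0 gives C₂(t) = C_in[1 − (τ₁ e^(−t/τ₁) − τ₂ e^(−t/τ₂))/(τ₁ − τ₂)].
At t = 95.7: e^(−t/τ₁) = 0.090731, e^(−t/τ₂) = 1.1926e-08.
C₂ = 1.87·[1 − (39.877·0.090731 − 5.2454·1.1926e-08)/(34.632)] = 1.87·0.89553 = 1.6746 g/L.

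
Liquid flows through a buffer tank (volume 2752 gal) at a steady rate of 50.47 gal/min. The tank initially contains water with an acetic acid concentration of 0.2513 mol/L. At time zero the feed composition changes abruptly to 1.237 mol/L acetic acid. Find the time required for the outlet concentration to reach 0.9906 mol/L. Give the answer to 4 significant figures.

Transient balance on the dissolved component: V dC/dt = Q(C_in − C), so τ = V/Q = 54.5274 min.
C(t) = C_in + (C₀ − C_in) e^(−t/τ). Set C = 0.9906 and solve for t:
e^(−t/τ) = (C − C_in)/(C₀ − C_in) = (0.9906 − 1.237)/(0.2513 − 1.237) = 0.249975
t = −τ ln(…) = 54.5274 × 1.38640 = 75.5966 min.

75.60 min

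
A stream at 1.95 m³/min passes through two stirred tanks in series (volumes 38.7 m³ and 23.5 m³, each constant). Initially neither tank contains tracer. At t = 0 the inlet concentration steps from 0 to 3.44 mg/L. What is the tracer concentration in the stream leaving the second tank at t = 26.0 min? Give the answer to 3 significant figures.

1.69 mg/L

Species balance on tank i: dCᵢ/dt = (Cᵢ₋₁ − Cᵢ)/τᵢ with τᵢ = Vᵢ/Q.
τ₁ = 38.7/1.95 = 19.846 min; τ₂ = 23.5/1.95 = 12.051 min.
Solving the cascade with C₁(0)=C₂(0)=0 gives C₂(t) = C_in[1 − (τ₁ e^(−t/τ₁) − τ₂ e^(−t/τ₂))/(τ₁ − τ₂)].
At t = 26.0: e^(−t/τ₁) = 0.26980, e^(−t/τ₂) = 0.11562.
C₂ = 3.44·[1 − (19.846·0.26980 − 12.051·0.11562)/(7.7949)] = 3.44·0.49183 = 1.6919 mg/L.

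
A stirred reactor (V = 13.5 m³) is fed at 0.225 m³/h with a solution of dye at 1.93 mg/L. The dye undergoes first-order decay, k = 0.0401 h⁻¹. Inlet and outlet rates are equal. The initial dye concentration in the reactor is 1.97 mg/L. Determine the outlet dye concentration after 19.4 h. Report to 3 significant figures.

1.03 mg/L

V dC/dt = Q(C_in − C) − k V C.
dC/dt = (Q/V) C_in − (Q/V + k) C; effective rate a = Q/V + k = 0.016667 + 0.0401 = 0.056767 h⁻¹.
C_ss = Q C_in/(Q + kV) = 0.56665 mg/L; C(t) = C_ss + (C₀ − C_ss) e^(−a t).
C(19.4) = 0.56665 + (1.4034)·e^(−0.056767·19.4) = 0.56665 + (1.4034)·0.33245 = 1.0332 mg/L.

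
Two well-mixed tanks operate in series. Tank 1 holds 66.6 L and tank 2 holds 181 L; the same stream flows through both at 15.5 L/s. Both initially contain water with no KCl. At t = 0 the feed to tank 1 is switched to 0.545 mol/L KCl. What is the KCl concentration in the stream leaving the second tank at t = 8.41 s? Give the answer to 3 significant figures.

0.170 mol/L

Each tank obeys Vᵢ dCᵢ/dt = Q(Cᵢ₋₁ − Cᵢ), so τᵢ = Vᵢ/Q.
τ₁ = 66.6/15.5 = 4.2968 s; τ₂ = 181/15.5 = 11.677 s.
Solving the cascade with C₁(0)=C₂(0)=0 gives C₂(t) = C_in[1 − (τ₁ e^(−t/τ₁) − τ₂ e^(−t/τ₂))/(τ₁ − τ₂)].
At t = 8.41: e^(−t/τ₁) = 0.14124, e^(−t/τ₂) = 0.48666.
C₂ = 0.545·[1 − (4.2968·0.14124 − 11.677·0.48666)/(-7.3806)] = 0.545·0.31225 = 0.17018 mol/L.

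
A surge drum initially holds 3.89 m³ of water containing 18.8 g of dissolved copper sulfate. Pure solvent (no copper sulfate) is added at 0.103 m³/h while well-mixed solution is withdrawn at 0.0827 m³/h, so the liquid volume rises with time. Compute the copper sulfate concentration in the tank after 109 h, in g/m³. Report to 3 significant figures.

Let m(t) be the amount of copper sulfate. Volume: V(t) = V₀ + (Q_in − Q_out) t = 3.89 + 0.020300 t; V(109) = 6.1027 m³.
Species balance (pure solvent in): dm/dt = −Q_out · m/V(t).
dm/m = −Q_out dt/(V₀ + 0.020300 t); integrating gives ln(m/m₀) = −(Q_out/(Q_in−Q_out)) ln(V/V₀).
m = m₀ (V₀/V)^(Q_out/(Q_in−Q_out)) = 18.8 × (3.89/6.1027)^(4.0739) = 3.0020 g.
C = m/V = 3.0020/6.1027 = 0.49192 g/m³.

0.492 g/m³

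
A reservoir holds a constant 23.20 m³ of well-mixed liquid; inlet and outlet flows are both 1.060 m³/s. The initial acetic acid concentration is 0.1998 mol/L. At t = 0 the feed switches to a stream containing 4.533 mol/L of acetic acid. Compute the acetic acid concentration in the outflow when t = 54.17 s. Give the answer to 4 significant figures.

4.168 mol/L

Unsteady species balance (constant V, well mixed): V dC/dt = Q(C_in − C).
So dC/dt = (C_in − C)/τ with τ = V/Q = 23.20/1.060 = 21.8868 s.
Integrating: C(t) = C_in + (C₀ − C_in) e^(−t/τ).
C(54.17) = 4.533 + (0.1998 − 4.533)·e^(−54.17/21.8868) = 4.533 + (-4.33320)·0.0841623 = 4.16831 mol/L.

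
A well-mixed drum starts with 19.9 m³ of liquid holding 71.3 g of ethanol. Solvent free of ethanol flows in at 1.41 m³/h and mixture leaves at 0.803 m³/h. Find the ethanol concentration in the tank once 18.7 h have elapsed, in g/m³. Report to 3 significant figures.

Total volume: dV/dt = Q_in − Q_out = 0.60700 m³/h, so V(t) = 19.9 + 0.60700 t and V(18.7) = 31.251 m³.
Solute balance: dm/dt = 0 − Q_out C = −Q_out m/V(t).
dm/m = −Q_out dt/(V₀ + 0.60700 t); integrating gives ln(m/m₀) = −(Q_out/(Q_in−Q_out)) ln(V/V₀).
m = m₀ (V₀/V)^(Q_out/(Q_in−Q_out)) = 71.3 × (19.9/31.251)^(1.3229) = 39.245 g.
C = m/V = 39.245/31.251 = 1.2558 g/m³.

1.26 g/m³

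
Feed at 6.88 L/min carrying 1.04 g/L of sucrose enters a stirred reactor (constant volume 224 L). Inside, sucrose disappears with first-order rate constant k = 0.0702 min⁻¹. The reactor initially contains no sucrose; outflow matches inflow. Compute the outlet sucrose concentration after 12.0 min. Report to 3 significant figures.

Accumulation = in − out − consumed: V dC/dt = Q C_in − Q C − k V C.
dC/dt = (Q/V) C_in − (Q/V + k) C; effective rate a = Q/V + k = 0.030714 + 0.0702 = 0.10091 min⁻¹.
C_ss = Q C_in/(Q + kV) = 0.31653 g/L; C(t) = C_ss + (C₀ − C_ss) e^(−a t).
C(12.0) = 0.31653 + (-0.31653)·e^(−0.10091·12.0) = 0.31653 + (-0.31653)·0.29791 = 0.22224 g/L.

0.222 g/L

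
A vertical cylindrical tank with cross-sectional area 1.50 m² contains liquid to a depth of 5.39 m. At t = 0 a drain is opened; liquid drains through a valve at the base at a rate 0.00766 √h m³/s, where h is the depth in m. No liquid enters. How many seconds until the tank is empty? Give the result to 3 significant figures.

909 s

With no inflow, A dh/dt = −0.00766 √h.
This is separable: 2 d(√h)/dt = −0.00766/A, so √h = √h₀ − (0.00766/(2A)) t.
Tank is empty when √h = 0: t_empty = 2A√h₀/0.00766.
t_empty = 2·1.50·√5.39/0.00766 = 3.0000·2.3216/0.00766 = 909.26 s.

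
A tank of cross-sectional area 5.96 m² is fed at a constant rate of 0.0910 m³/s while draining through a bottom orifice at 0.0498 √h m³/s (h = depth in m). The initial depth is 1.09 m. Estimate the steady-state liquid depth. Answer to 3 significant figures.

3.34 m

Level balance: A dh/dt = 0.0910 − 0.0498 √h. Setting dh/dt = 0:
Q_in = 0.0498 √h_ss ⇒ √h_ss = 0.0910/0.0498 = 1.8273.
h_ss = 1.8273² = 3.3391 m. (Since h₀ = 1.09 m < h_ss, the level will rise toward this value.)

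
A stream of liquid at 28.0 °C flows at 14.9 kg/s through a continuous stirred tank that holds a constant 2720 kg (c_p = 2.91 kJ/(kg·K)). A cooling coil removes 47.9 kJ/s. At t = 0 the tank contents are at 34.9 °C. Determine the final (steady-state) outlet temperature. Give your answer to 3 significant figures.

26.9 °C

M c_p dT/dt = ṁ c_p (T_in − T) − Q̇.
At steady state dT/dt = 0 ⇒ T_ss = T_in − Q̇/(ṁ c_p) = 28.0 − 47.9/(14.9·2.91) = 26.895 °C.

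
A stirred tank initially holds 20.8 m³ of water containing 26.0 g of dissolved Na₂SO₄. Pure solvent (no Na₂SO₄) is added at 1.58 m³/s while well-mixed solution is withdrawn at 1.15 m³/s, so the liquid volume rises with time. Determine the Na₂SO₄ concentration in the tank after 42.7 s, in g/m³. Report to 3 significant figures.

0.122 g/m³

Total volume: dV/dt = Q_in − Q_out = 0.43000 m³/s, so V(t) = 20.8 + 0.43000 t and V(42.7) = 39.161 m³.
Solute balance: dm/dt = 0 − Q_out C = −Q_out m/V(t).
Separate: dm/m = −Q_out dt/V(t) ⇒ ln(m/m₀) = −(Q_out/(Q_in−Q_out)) ln(V/V₀).
m = m₀ (V₀/V)^(Q_out/(Q_in−Q_out)) = 26.0 × (20.8/39.161)^(2.6744) = 4.7871 g.
C = m/V = 4.7871/39.161 = 0.12224 g/m³.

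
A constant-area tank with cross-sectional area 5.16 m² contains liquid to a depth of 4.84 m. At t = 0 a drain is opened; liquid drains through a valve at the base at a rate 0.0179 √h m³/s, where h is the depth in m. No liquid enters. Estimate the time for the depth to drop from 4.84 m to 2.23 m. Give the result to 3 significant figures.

With no inflow, A dh/dt = −0.0179 √h.
∫ h^(−1/2) dh = −(0.0179/A) ∫ dt, giving 2√h = 2√h₀ − (0.0179/A) t.
t = 2A(√h₀ − √h)/0.0179 = 2·5.16·(√4.84 − √2.23)/0.0179
  = 10.320 × (2.2000 − 1.4933) / 0.0179 = 407.43 s.

407 s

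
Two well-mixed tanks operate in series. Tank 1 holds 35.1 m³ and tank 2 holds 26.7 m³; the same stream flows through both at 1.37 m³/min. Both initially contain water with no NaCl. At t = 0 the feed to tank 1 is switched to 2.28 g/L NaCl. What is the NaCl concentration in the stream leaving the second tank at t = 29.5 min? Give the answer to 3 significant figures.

Species balance on tank i: dCᵢ/dt = (Cᵢ₋₁ − Cᵢ)/τᵢ with τᵢ = Vᵢ/Q.
τ₁ = 35.1/1.37 = 25.620 min; τ₂ = 26.7/1.37 = 19.489 min.
Tank 1: C₁ = C_in(1 − e^(−t/τ₁)). Tank 2 (τ₁ ≠ τ₂): C₂ = C_in[1 − (τ₁ e^(−t/τ₁) − τ₂ e^(−t/τ₂))/(τ₁ − τ₂)].
At t = 29.5: e^(−t/τ₁) = 0.31619, e^(−t/τ₂) = 0.22010.
C₂ = 2.28·[1 − (25.620·0.31619 − 19.489·0.22010)/(6.1314)] = 2.28·0.37840 = 0.86275 g/L.

0.863 g/L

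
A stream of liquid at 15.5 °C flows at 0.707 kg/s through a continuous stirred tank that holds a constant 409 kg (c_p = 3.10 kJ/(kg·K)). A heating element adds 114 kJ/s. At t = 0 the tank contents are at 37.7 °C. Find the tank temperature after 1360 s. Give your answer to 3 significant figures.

M c_p dT/dt = ṁ c_p (T_in − T) + Q̇.
Rearrange: dT/dt = (T_ss − T)/τ with τ = M/ṁ = 578.50 s and T_ss = T_in + Q̇/(ṁ c_p) = 67.514 °C.
T approaches T_ss exponentially: T(t) = T_ss + (T₀ − T_ss) e^(−t/τ).
T(1360) = 67.514 + (-29.814)·e^(−1360/578.50) = 67.514 + (-29.814)·0.095283 = 64.674 °C.

64.7 °C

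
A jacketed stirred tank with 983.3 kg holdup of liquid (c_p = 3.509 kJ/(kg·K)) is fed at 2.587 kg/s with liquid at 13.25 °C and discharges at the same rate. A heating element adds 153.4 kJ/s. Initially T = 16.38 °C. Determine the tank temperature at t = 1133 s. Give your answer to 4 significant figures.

29.45 °C

M c_p dT/dt = ṁ c_p (T_in − T) + Q̇.
Rearrange: dT/dt = (T_ss − T)/τ with τ = M/ṁ = 380.093 s and T_ss = T_in + Q̇/(ṁ c_p) = 30.1484 °C.
Solution: T(t) = T_ss + (T₀ − T_ss) e^(−t/τ).
T(1133) = 30.1484 + (-13.7684)·e^(−1133/380.093) = 30.1484 + (-13.7684)·0.0507496 = 29.4497 °C.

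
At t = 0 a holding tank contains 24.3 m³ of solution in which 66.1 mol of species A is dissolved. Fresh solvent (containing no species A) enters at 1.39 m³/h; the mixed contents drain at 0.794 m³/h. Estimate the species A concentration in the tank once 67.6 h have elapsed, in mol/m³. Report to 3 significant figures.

0.278 mol/m³

Total volume: dV/dt = Q_in − Q_out = 0.59600 m³/h, so V(t) = 24.3 + 0.59600 t and V(67.6) = 64.590 m³.
Solute balance: dm/dt = 0 − Q_out C = −Q_out m/V(t).
Separate: dm/m = −Q_out dt/V(t) ⇒ ln(m/m₀) = −(Q_out/(Q_in−Q_out)) ln(V/V₀).
m = m₀ (V₀/V)^(Q_out/(Q_in−Q_out)) = 66.1 × (24.3/64.590)^(1.3322) = 17.972 mol.
C = m/V = 17.972/64.590 = 0.27825 mol/m³.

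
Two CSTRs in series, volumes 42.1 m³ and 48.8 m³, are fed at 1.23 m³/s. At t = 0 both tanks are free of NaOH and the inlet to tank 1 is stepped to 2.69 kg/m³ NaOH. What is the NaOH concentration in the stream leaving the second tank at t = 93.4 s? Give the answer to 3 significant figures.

Time constants: τᵢ = Vᵢ/Q for each well-mixed tank.
τ₁ = 42.1/1.23 = 34.228 s; τ₂ = 48.8/1.23 = 39.675 s.
Tank 1: C₁ = C_in(1 − e^(−t/τ₁)). Tank 2 (τ₁ ≠ τ₂): C₂ = C_in[1 − (τ₁ e^(−t/τ₁) − τ₂ e^(−t/τ₂))/(τ₁ − τ₂)].
At t = 93.4: e^(−t/τ₁) = 0.065298, e^(−t/τ₂) = 0.094975.
C₂ = 2.69·[1 − (34.228·0.065298 − 39.675·0.094975)/(-5.4472)] = 2.69·0.71855 = 1.9329 kg/m³.

1.93 kg/m³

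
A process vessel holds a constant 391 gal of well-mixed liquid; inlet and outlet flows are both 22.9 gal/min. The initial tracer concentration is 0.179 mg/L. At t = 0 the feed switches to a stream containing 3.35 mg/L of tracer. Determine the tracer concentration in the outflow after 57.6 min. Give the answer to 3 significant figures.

Unsteady species balance (constant V, well mixed): V dC/dt = Q(C_in − C).
Rewrite as dC/dt + C/τ = C_in/τ, τ = V/Q = 17.074 min.
Solution: C(t) = C_in + (C₀ − C_in) e^(−t/τ).
C(57.6) = 3.35 + (0.179 − 3.35)·e^(−57.6/17.074) = 3.35 + (-3.1710)·0.034269 = 3.2413 mg/L.

3.24 mg/L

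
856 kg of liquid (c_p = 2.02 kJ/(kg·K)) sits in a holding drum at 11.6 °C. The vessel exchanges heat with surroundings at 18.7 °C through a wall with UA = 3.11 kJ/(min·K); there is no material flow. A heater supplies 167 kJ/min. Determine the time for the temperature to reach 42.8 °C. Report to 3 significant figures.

M c_p dT/dt = −UA(T − T_amb) + Q̇.
τ = M c_p/UA = 555.99 min; T_ss = T_amb + Q̇/UA = 18.7 + 167/3.11 = 72.398 °C.
T(t) = T_ss + (T₀ − T_ss)e^(−t/τ); set T = 42.8:
t = −τ ln[(T − T_ss)/(T₀ − T_ss)] = −555.99 · ln(0.48682) = 400.23 min.

400 min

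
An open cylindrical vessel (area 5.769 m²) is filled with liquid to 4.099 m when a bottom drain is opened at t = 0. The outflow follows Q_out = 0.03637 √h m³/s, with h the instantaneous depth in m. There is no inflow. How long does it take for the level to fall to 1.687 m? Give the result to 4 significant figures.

230.2 s

A dh/dt = −Q_out = −0.03637 √h.
∫ h^(−1/2) dh = −(0.03637/A) ∫ dt, giving 2√h = 2√h₀ − (0.03637/A) t.
t = 2A(√h₀ − √h)/0.03637 = 2·5.769·(√4.099 − √1.687)/0.03637
  = 11.5380 × (2.02460 − 1.29885) / 0.03637 = 230.238 s.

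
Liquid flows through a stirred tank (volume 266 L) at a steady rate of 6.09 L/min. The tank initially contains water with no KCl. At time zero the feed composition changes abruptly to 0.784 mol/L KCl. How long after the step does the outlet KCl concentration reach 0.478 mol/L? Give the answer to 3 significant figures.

41.1 min

Species balance: V dC/dt = Q(C_in − C) ⇒ τ = V/Q = 43.678 min.
C(t) = C_in + (C₀ − C_in) e^(−t/τ). Set C = 0.478 and solve for t:
e^(−t/τ) = (C − C_in)/(C₀ − C_in) = (0.478 − 0.784)/(0 − 0.784) = 0.39031
t = −τ ln(…) = 43.678 × 0.94082 = 41.093 min.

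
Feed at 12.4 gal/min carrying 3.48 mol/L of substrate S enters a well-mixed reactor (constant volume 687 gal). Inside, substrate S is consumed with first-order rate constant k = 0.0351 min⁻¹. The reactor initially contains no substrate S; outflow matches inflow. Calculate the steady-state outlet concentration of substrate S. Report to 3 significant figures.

1.18 mol/L

Accumulation = in − out − consumed: V dC/dt = Q C_in − Q C − k V C.
Steady state (dC/dt = 0): C_ss = Q C_in/(Q + kV) = C_in/(1 + kV/Q).
C_ss = 12.4·3.48/(12.4 + 0.0351·687) = 43.152/36.514 = 1.1818 mol/L.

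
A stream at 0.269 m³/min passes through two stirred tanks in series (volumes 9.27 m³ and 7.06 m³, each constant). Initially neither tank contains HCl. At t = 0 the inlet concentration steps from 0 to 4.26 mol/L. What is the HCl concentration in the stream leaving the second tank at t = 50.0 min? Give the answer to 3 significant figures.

2.10 mol/L

Each tank obeys Vᵢ dCᵢ/dt = Q(Cᵢ₋₁ − Cᵢ), so τᵢ = Vᵢ/Q.
τ₁ = 9.27/0.269 = 34.461 min; τ₂ = 7.06/0.269 = 26.245 min.
Solving the cascade with C₁(0)=C₂(0)=0 gives C₂(t) = C_in[1 − (τ₁ e^(−t/τ₁) − τ₂ e^(−t/τ₂))/(τ₁ − τ₂)].
At t = 50.0: e^(−t/τ₁) = 0.23436, e^(−t/τ₂) = 0.14881.
C₂ = 4.26·[1 − (34.461·0.23436 − 26.245·0.14881)/(8.2156)] = 4.26·0.49236 = 2.0974 mol/L.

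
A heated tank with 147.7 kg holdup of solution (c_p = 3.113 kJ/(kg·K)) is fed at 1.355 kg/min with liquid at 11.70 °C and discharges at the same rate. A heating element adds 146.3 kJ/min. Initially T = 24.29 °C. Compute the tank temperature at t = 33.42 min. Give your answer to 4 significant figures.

30.12 °C

M c_p dT/dt = ṁ c_p (T_in − T) + Q̇.
τ = M/ṁ = 109.004 min; T_ss = T_in + Q̇/(ṁ c_p) = 11.70 + 146.3/(1.355·3.113) = 46.3837 °C.
T approaches T_ss exponentially: T(t) = T_ss + (T₀ − T_ss) e^(−t/τ).
T(33.42) = 46.3837 + (-22.0937)·e^(−33.42/109.004) = 46.3837 + (-22.0937)·0.735949 = 30.1239 °C.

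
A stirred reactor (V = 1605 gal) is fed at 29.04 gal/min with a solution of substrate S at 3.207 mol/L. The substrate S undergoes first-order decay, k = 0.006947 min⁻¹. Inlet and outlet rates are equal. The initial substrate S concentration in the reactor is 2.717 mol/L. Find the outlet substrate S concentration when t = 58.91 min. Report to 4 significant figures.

V dC/dt = Q(C_in − C) − k V C.
dC/dt = (Q/V) C_in − (Q/V + k) C; effective rate a = Q/V + k = 0.0180935 + 0.006947 = 0.0250405 min⁻¹.
C_ss = Q C_in/(Q + kV) = 2.31728 mol/L; C(t) = C_ss + (C₀ − C_ss) e^(−a t).
C(58.91) = 2.31728 + (0.399721)·e^(−0.0250405·58.91) = 2.31728 + (0.399721)·0.228748 = 2.40871 mol/L.

2.409 mol/L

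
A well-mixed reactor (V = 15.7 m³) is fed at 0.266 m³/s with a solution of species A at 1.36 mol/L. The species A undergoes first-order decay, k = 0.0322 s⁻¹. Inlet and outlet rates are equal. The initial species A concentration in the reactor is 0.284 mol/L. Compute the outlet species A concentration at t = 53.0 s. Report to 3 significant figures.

V dC/dt = Q(C_in − C) − k V C.
This is linear with rate a = Q/V + k = 0.049143 s⁻¹.
C_ss = Q C_in/(Q + kV) = 0.46888 mol/L; C(t) = C_ss + (C₀ − C_ss) e^(−a t).
C(53.0) = 0.46888 + (-0.18488)·e^(−0.049143·53.0) = 0.46888 + (-0.18488)·0.073936 = 0.45521 mol/L.

0.455 mol/L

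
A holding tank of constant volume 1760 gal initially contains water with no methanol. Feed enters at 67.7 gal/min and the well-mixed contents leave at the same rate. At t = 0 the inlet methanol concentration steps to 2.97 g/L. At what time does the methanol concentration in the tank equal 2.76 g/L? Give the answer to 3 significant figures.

68.9 min

Mass balance on the solute (V constant): V dC/dt = Q(C_in − C), so τ = V/Q = 25.997 min.
C(t) = C_in + (C₀ − C_in) e^(−t/τ). Set C = 2.76 and solve for t:
e^(−t/τ) = (C − C_in)/(C₀ − C_in) = (2.76 − 2.97)/(0 − 2.97) = 0.070707
t = −τ ln(…) = 25.997 × 2.6492 = 68.872 min.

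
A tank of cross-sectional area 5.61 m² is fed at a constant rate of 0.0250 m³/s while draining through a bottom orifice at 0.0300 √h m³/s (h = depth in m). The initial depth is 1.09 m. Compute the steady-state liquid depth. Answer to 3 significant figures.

A dh/dt = Q_in − 0.0300 √h. Steady state requires inflow = outflow:
Q_in = 0.0300 √h_ss ⇒ √h_ss = 0.0250/0.0300 = 0.83333.
h_ss = 0.83333² = 0.69444 m. (Since h₀ = 1.09 m > h_ss, the level will fall toward this value.)

0.694 m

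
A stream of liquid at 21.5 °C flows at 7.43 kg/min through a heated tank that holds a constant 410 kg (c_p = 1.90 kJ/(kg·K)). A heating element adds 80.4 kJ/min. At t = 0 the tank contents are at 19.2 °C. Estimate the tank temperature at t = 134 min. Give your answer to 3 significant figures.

26.5 °C

First-law balance (no shaft work): M c_p dT/dt = ṁ c_p (T_in − T) + 80.4.
Rearrange: dT/dt = (T_ss − T)/τ with τ = M/ṁ = 55.182 min and T_ss = T_in + Q̇/(ṁ c_p) = 27.195 °C.
T approaches T_ss exponentially: T(t) = T_ss + (T₀ − T_ss) e^(−t/τ).
T(134) = 27.195 + (-7.9953)·e^(−134/55.182) = 27.195 + (-7.9953)·0.088183 = 26.490 °C.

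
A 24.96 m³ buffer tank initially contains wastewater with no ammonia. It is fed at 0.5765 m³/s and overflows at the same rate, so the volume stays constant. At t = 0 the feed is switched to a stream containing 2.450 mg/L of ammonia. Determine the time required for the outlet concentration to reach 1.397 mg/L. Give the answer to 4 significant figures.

Species balance on the tank: V dC/dt = Q(C_in − C), so τ = V/Q = 43.2958 s.
C(t) = C_in + (C₀ − C_in) e^(−t/τ). Set C = 1.397 and solve for t:
e^(−t/τ) = (C − C_in)/(C₀ − C_in) = (1.397 − 2.450)/(0 − 2.450) = 0.429796
t = −τ ln(…) = 43.2958 × 0.844445 = 36.5609 s.

36.56 s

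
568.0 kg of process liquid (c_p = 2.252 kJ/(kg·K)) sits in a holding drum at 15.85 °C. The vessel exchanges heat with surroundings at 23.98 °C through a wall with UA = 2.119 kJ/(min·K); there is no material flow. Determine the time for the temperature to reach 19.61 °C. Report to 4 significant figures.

374.7 min

Unsteady energy balance on the tank contents: M c_p dT/dt = −UA(T − T_amb).
τ = M c_p/UA = 603.651 min; T_ss = T_amb = 23.9800 °C.
T(t) = T_ss + (T₀ − T_ss)e^(−t/τ); set T = 19.61:
t = −τ ln[(T − T_ss)/(T₀ − T_ss)] = −603.651 · ln(0.537515) = 374.745 min.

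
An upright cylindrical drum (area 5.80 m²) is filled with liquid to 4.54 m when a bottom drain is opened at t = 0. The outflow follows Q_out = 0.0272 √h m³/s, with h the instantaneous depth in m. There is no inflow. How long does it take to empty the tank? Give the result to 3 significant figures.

Unsteady balance on liquid volume: A dh/dt = −0.0272 √h.
Separate and integrate: 2(√h − √h₀) = −(0.0272/A) t.
Set h = 0: 2√h₀ = (0.0272/A) t_empty ⇒ t_empty = 2A√h₀/0.0272.
t_empty = 2·5.80·√4.54/0.0272 = 11.600·2.1307/0.0272 = 908.69 s.

909 s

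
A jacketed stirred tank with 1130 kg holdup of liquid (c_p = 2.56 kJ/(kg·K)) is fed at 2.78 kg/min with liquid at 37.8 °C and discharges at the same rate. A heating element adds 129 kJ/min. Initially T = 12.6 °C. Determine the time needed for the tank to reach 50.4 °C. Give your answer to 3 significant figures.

837 min

M c_p dT/dt = ṁ c_p (T_in − T) + Q̇.
τ = M/ṁ = 406.47 min; T_ss = T_in + Q̇/(ṁ c_p) = 55.926 °C.
T(t) = T_ss + (T₀ − T_ss) e^(−t/τ). Set T = 50.4:
e^(−t/τ) = (50.4 − 55.926)/(12.6 − 55.926) = 0.12755
t = −406.47 · ln(0.12755) = 837.04 min.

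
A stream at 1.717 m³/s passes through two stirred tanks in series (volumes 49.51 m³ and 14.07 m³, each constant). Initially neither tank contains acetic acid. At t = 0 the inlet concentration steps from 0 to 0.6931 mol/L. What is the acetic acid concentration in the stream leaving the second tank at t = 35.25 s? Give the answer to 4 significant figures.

0.4117 mol/L

Species balance on tank i: dCᵢ/dt = (Cᵢ₋₁ − Cᵢ)/τᵢ with τᵢ = Vᵢ/Q.
τ₁ = 49.51/1.717 = 28.8352 s; τ₂ = 14.07/1.717 = 8.19453 s.
Solving the cascade with C₁(0)=C₂(0)=0 gives C₂(t) = C_in[1 − (τ₁ e^(−t/τ₁) − τ₂ e^(−t/τ₂))/(τ₁ − τ₂)].
At t = 35.25: e^(−t/τ₁) = 0.294503, e^(−t/τ₂) = 0.0135462.
C₂ = 0.6931·[1 − (28.8352·0.294503 − 8.19453·0.0135462)/(20.6407)] = 0.6931·0.593954 = 0.411670 mol/L.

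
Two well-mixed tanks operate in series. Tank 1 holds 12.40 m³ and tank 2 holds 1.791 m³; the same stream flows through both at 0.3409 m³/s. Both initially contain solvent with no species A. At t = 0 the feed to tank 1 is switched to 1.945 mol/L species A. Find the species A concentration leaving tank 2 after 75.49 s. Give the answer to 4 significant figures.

Time constants: τᵢ = Vᵢ/Q for each well-mixed tank.
τ₁ = 12.40/0.3409 = 36.3743 s; τ₂ = 1.791/0.3409 = 5.25374 s.
Tank 1: C₁ = C_in(1 − e^(−t/τ₁)). Tank 2 (τ₁ ≠ τ₂): C₂ = C_in[1 − (τ₁ e^(−t/τ₁) − τ₂ e^(−t/τ₂))/(τ₁ − τ₂)].
At t = 75.49: e^(−t/τ₁) = 0.125510, e^(−t/τ₂) = 5.75049e-07.
C₂ = 1.945·[1 − (36.3743·0.125510 − 5.25374·5.75049e-07)/(31.1206)] = 1.945·0.853301 = 1.65967 mol/L.

1.660 mol/L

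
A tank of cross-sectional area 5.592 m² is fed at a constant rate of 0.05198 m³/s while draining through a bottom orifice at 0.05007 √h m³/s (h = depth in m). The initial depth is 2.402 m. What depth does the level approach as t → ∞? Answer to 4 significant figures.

Level balance: A dh/dt = 0.05198 − 0.05007 √h. Setting dh/dt = 0:
Q_in = 0.05007 √h_ss ⇒ √h_ss = 0.05198/0.05007 = 1.03815.
h_ss = 1.03815² = 1.07775 m. (Since h₀ = 2.402 m > h_ss, the level will fall toward this value.)

1.078 m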